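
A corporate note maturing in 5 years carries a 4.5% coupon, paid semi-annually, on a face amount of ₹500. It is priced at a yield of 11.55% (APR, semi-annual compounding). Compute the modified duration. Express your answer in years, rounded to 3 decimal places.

Periodic yield y = 0.05775. First find Macaulay duration:
  t   CF        PV=CF/(1+0.05775)^t    t·PV
  1        11.25        10.6358        10.6358
  2        11.25        10.0551        20.1102
  3        11.25         9.5061        28.5184
  4        11.25         8.9871        35.9485
  5        11.25         8.4964        42.4822
  6        11.25         8.0326        48.1954
  7        11.25         7.5940        53.1581
  8        11.25         7.1794        57.4352
  9        11.25         6.7874        61.0868
  10      511.25       291.6104     2,916.1038
  Σ                    368.8844     3,273.6744
P = 368.8844; Macaulay duration = 3,273.6744 / 368.8844 = 8.87453 half-year periods = 4.43726 years.
Modified duration = D_Mac / (1 + y) = 4.43726 / 1.05775 = 4.19500 years.

4.195 years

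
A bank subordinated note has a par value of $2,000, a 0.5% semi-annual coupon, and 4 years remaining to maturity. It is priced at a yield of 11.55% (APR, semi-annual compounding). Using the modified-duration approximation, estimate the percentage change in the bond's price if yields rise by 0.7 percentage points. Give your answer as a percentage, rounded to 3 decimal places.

Periodic yield y = 0.05775. Modified duration first:
  t   CF        PV=CF/(1+0.05775)^t    t·PV
  1         5.00         4.7270         4.7270
  2         5.00         4.4689         8.9379
  3         5.00         4.2249        12.6748
  4         5.00         3.9943        15.9771
  5         5.00         3.7762        18.8810
  6         5.00         3.5700        21.4202
  7         5.00         3.3751        23.6258
  8     2,005.00     1,279.5289    10,236.2313
  Σ                  1,307.6654    10,342.4751
P = 1,307.6654; D_Mac = 7.90911 half-year periods = 3.95456 yrs; D_mod = 3.95456/(1+0.05775) = 3.73865 yrs.
ΔP/P ≈ -D_mod · Δy = -3.73865 × (+0.007) = -0.026171 = -2.6171%.

-2.617%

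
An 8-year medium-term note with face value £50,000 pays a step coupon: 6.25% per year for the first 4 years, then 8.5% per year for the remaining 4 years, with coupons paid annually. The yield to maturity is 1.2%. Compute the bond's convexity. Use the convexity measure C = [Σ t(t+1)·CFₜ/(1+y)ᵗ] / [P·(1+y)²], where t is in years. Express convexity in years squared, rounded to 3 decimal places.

With y = 0.012:
  t   CF        PV=CF/(1+0.012)^t    t·PV        t(t+1)·PV
  1     3,125.00     3,087.9447     3,087.9447       6,175.8893
  2     3,125.00     3,051.3287     6,102.6574      18,307.9723
  3     3,125.00     3,015.1470     9,045.4409      36,181.7635
  4     3,125.00     2,979.3942    11,917.5769      59,587.8845
  5     4,250.00     4,003.9290    20,019.6450     120,117.8699
  6     4,250.00     3,956.4516    23,738.7095     166,170.9663
  7     4,250.00     3,909.5371    27,366.7599     218,934.0795
  8    54,250.00    49,312.3435   394,498.7482   3,550,488.7339
  Σ                 73,316.0758   495,777.4825   4,175,965.1593
P = 73,316.0758.
Convexity = Σ t(t+1)·PV / [P·(1+y)²] = 4,175,965.1593 / (73,316.0758 × 1.024144) = 55.61560.

55.616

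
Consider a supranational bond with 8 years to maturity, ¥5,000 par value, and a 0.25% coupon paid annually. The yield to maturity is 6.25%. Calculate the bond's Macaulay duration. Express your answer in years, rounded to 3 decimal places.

7.907 years

Periodic yield y = 0.0625. Discount each cash flow and weight by its year:
  t   CF        PV=CF/(1+0.0625)^t    t·PV
  1        12.50        11.7647        11.7647
  2        12.50        11.0727        22.1453
  3        12.50        10.4213        31.2640
  4        12.50         9.8083        39.2332
  5        12.50         9.2314        46.1568
  6        12.50         8.6883        52.1300
  7        12.50         8.1773        57.2408
  8     5,012.50     3,086.1915    24,689.5323
  Σ                  3,155.3555    24,949.4671
Price P = Σ PV = 3,155.3555.
Macaulay duration = Σ(t·PV) / P = 24,949.4671 / 3,155.3555 = 7.90702 years.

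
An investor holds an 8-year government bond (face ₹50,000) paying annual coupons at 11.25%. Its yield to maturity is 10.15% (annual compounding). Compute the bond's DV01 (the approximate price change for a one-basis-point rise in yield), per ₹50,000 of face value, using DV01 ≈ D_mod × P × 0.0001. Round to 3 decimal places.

Periodic yield y = 0.1015.
  t   CF        PV=CF/(1+0.1015)^t    t·PV
  1     5,625.00     5,106.6727     5,106.6727
  2     5,625.00     4,636.1078     9,272.2156
  3     5,625.00     4,208.9040    12,626.7121
  4     5,625.00     3,821.0658    15,284.2634
  5     5,625.00     3,468.9658    17,344.8290
  6     5,625.00     3,149.3108    18,895.8646
  7     5,625.00     2,859.1110    20,013.7770
  8    55,625.00    25,668.1171   205,344.9369
  Σ                 52,918.2550   303,889.2712
P = 52,918.2550; D_Mac = 5.74262 yrs; D_mod = 5.21345 yrs.
DV01 ≈ 5.21345 × 52,918.2550 × 0.0001 = 27.588676.

₹27.589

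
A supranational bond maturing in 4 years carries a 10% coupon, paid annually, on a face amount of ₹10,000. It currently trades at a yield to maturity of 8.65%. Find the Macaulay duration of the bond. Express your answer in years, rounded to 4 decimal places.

3.4986 years

Periodic yield y = 0.0865. Discount each cash flow and weight by its year:
  t   CF        PV=CF/(1+0.0865)^t    t·PV
  1     1,000.00       920.3866       920.3866
  2     1,000.00       847.1114     1,694.2228
  3     1,000.00       779.6700     2,339.0099
  4    11,000.00     7,893.5754    31,574.3017
  Σ                 10,440.7434    36,527.9210
Price P = Σ PV = 10,440.7434.
Macaulay duration = Σ(t·PV) / P = 36,527.9210 / 10,440.7434 = 3.49859 years.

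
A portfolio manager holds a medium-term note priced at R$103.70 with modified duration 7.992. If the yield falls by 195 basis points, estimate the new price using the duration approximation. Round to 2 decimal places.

R$119.86

Duration approximation: ΔP/P ≈ -D_mod · Δy = -7.992 × (-0.0195) = +0.155844.
New price ≈ 103.70 × (1 + 0.155844) = 119.8610228.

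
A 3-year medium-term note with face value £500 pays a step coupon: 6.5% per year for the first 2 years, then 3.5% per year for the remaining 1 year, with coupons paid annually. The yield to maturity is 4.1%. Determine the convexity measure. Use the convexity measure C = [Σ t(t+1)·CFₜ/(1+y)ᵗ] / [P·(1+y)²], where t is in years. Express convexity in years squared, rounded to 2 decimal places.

With y = 0.041:
  t   CF        PV=CF/(1+0.041)^t    t·PV        t(t+1)·PV
  1        32.50        31.2200        31.2200          62.4400
  2        32.50        29.9904        59.9808         179.9423
  3       517.50       458.7311     1,376.1932       5,504.7730
  Σ                    519.9414     1,467.3940       5,747.1552
P = 519.9414.
Convexity = Σ t(t+1)·PV / [P·(1+y)²] = 5,747.1552 / (519.9414 × 1.083681) = 10.19993.

10.20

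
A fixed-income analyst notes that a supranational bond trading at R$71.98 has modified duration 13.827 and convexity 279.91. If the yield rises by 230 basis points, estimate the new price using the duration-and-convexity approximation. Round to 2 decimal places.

Duration effect: -D_mod·Δy = -13.827 × (+0.023) = -0.318021
Convexity effect: ½·C·(Δy)² = 0.5 × 279.91 × (0.023)² = +0.074036195
ΔP/P ≈ -0.318021 + 0.074036195 = -0.243984805
New price ≈ 71.98 × (1 - 0.243984805) = 54.4179737361.

R$54.42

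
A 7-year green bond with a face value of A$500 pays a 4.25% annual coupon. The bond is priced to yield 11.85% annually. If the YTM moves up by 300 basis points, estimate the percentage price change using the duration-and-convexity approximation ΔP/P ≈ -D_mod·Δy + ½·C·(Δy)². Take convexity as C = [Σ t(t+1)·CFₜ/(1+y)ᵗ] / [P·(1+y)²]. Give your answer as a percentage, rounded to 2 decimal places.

With y = 0.1185:
  t   CF        PV=CF/(1+0.1185)^t    t·PV        t(t+1)·PV
  1        21.25        18.9987        18.9987          37.9973
  2        21.25        16.9858        33.9717         101.9150
  3        21.25        15.1863        45.5588         182.2352
  4        21.25        13.5773        54.3094         271.5470
  5        21.25        12.1389        60.6945         364.1667
  6        21.25        10.8528        65.1170         455.8189
  7       521.25       238.0094     1,666.0660      13,328.5276
  Σ                    325.7493     1,944.7159      14,742.2077
P = 325.7493; D_Mac = 5.96998 yrs; D_mod = 5.33749 yrs; C = 36.17488.
Duration effect: -5.33749 × (+0.03) = -0.160125
Convexity effect: 0.5 × 36.17488 × (0.03)² = +0.0162787
ΔP/P ≈ -0.160125 + 0.0162787 = -0.143846 = -14.3846%.

-14.38%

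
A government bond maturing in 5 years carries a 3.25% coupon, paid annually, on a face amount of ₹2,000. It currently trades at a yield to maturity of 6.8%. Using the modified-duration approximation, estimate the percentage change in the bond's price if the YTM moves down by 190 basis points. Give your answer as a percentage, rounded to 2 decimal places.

Periodic yield y = 0.068. Modified duration first:
  t   CF        PV=CF/(1+0.068)^t    t·PV
  1        65.00        60.8614        60.8614
  2        65.00        56.9864       113.9727
  3        65.00        53.3580       160.0740
  4        65.00        49.9607       199.8427
  5     2,065.00     1,486.1539     7,430.7696
  Σ                  1,707.3204     7,965.5205
P = 1,707.3204; D_Mac = 4.66551 yrs; D_mod = 4.66551/(1+0.068) = 4.36846 yrs.
ΔP/P ≈ -D_mod · Δy = -4.36846 × (-0.019) = +0.083001 = +8.3001%.

+8.30%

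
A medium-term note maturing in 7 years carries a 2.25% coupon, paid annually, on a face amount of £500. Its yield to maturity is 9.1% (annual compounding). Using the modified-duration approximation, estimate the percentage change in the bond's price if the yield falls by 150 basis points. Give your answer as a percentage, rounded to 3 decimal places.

+8.833%

Periodic yield y = 0.091. Modified duration first:
  t   CF        PV=CF/(1+0.091)^t    t·PV
  1        11.25        10.3116        10.3116
  2        11.25         9.4515        18.9031
  3        11.25         8.6632        25.9896
  4        11.25         7.9406        31.7624
  5        11.25         7.2783        36.3914
  6        11.25         6.6712        40.0272
  7       511.25       277.8818     1,945.1724
  Σ                    328.1983     2,108.5578
P = 328.1983; D_Mac = 6.42465 yrs; D_mod = 6.42465/(1+0.091) = 5.88877 yrs.
ΔP/P ≈ -D_mod · Δy = -5.88877 × (-0.015) = +0.088332 = +8.8332%.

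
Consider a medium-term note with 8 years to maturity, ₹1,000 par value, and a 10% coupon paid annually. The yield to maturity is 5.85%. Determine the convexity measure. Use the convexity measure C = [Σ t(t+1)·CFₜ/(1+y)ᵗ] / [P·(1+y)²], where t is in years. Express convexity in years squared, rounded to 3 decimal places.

44.364

With y = 0.0585:
  t   CF        PV=CF/(1+0.0585)^t    t·PV        t(t+1)·PV
  1       100.00        94.4733        94.4733         188.9466
  2       100.00        89.2521       178.5041         535.5124
  3       100.00        84.3194       252.9581       1,011.8326
  4       100.00        79.6593       318.6372       1,593.1862
  5       100.00        75.2568       376.2839       2,257.7037
  6       100.00        71.0976       426.5855       2,986.0984
  7       100.00        67.1682       470.1777       3,761.4214
  8     1,100.00       698.0167     5,584.1333      50,257.1993
  Σ                  1,259.2433     7,701.7532      62,591.9006
P = 1,259.2433.
Convexity = Σ t(t+1)·PV / [P·(1+y)²] = 62,591.9006 / (1,259.2433 × 1.120422) = 44.36360.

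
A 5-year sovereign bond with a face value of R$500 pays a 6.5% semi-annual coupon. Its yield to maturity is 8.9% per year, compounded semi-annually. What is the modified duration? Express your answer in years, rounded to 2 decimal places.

Periodic yield y = 0.0445. First find Macaulay duration:
  t   CF        PV=CF/(1+0.0445)^t    t·PV
  1        16.25        15.5577        15.5577
  2        16.25        14.8949        29.7897
  3        16.25        14.2603        42.7808
  4        16.25        13.6527        54.6109
  5        16.25        13.0711        65.3554
  6        16.25        12.5142        75.0851
  7        16.25        11.9810        83.8672
  8        16.25        11.4706        91.7647
  9        16.25        10.9819        98.8371
  10      516.25       334.0224     3,340.2242
  Σ                    452.4068     3,897.8729
P = 452.4068; Macaulay duration = 3,897.8729 / 452.4068 = 8.61586 half-year periods = 4.30793 years.
Modified duration = D_Mac / (1 + y) = 4.30793 / 1.0445 = 4.12439 years.

4.12 years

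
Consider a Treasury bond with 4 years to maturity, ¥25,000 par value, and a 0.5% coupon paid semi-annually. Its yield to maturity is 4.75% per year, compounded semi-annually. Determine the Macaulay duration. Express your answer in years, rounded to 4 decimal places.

3.9614 years

Periodic yield y = 0.02375. Discount each cash flow and weight by its period:
  t   CF        PV=CF/(1+0.02375)^t    t·PV
  1        62.50        61.0501        61.0501
  2        62.50        59.6338       119.2675
  3        62.50        58.2503       174.7509
  4        62.50        56.8990       227.5959
  5        62.50        55.5790       277.8948
  6        62.50        54.2896       325.7375
  7        62.50        53.0301       371.2108
  8    25,062.50    20,771.7493   166,173.9942
  Σ                 21,170.4810   167,731.5018
Price P = Σ PV = 21,170.4810.
Macaulay duration = Σ(t·PV) / P = 167,731.5018 / 21,170.4810 = 7.92290 half-year periods.
In years: 7.92290 / 2 = 3.96145 years.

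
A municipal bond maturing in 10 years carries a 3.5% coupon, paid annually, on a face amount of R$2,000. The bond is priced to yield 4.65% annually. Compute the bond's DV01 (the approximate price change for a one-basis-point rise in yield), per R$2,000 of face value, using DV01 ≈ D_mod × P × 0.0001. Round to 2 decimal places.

R$1.48

Periodic yield y = 0.0465.
  t   CF        PV=CF/(1+0.0465)^t    t·PV
  1        70.00        66.8896        66.8896
  2        70.00        63.9175       127.8349
  3        70.00        61.0774       183.2321
  4        70.00        58.3635       233.4539
  5        70.00        55.7702       278.8508
  6        70.00        53.2921       319.7525
  7        70.00        50.9241       356.4687
  8        70.00        48.6614       389.2908
  9        70.00        46.4991       418.4923
  10    2,070.00     1,313.9475    13,139.4752
  Σ                  1,819.3423    15,513.7408
P = 1,819.3423; D_Mac = 8.52711 yrs; D_mod = 8.14822 yrs.
DV01 ≈ 8.14822 × 1,819.3423 × 0.0001 = 1.482441.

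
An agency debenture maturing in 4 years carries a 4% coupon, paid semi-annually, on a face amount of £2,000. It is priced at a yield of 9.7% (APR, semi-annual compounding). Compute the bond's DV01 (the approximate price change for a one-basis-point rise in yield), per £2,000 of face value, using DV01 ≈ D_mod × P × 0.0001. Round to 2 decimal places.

Periodic yield y = 0.0485.
  t   CF        PV=CF/(1+0.0485)^t    t·PV
  1        40.00        38.1497        38.1497
  2        40.00        36.3851        72.7701
  3        40.00        34.7020       104.1060
  4        40.00        33.0968       132.3873
  5        40.00        31.5659       157.8294
  6        40.00        30.1057       180.6345
  7        40.00        28.7132       200.9921
  8     2,040.00     1,396.6343    11,173.0740
  Σ                  1,629.3527    12,059.9431
P = 1,629.3527; D_Mac = 7.40168 half-year periods = 3.70084 yrs; D_mod = 3.52965 yrs.
DV01 ≈ 3.52965 × 1,629.3527 × 0.0001 = 0.575105.

£0.58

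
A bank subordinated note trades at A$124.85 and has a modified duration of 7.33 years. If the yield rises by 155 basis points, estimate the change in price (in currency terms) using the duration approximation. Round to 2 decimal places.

-A$14.18

Duration approximation: ΔP/P ≈ -D_mod · Δy = -7.33 × (+0.0155) = -0.113615.
ΔP ≈ 124.85 × (-0.113615) = -14.18483275.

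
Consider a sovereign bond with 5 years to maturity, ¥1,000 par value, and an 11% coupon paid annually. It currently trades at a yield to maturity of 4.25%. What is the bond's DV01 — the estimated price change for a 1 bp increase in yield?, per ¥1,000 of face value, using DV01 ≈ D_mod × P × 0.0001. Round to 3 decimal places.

¥0.526

Periodic yield y = 0.0425.
  t   CF        PV=CF/(1+0.0425)^t    t·PV
  1       110.00       105.5156       105.5156
  2       110.00       101.2140       202.4280
  3       110.00        97.0878       291.2633
  4       110.00        93.1297       372.5190
  5     1,110.00       901.4521     4,507.2606
  Σ                  1,298.3992     5,478.9864
P = 1,298.3992; D_Mac = 4.21980 yrs; D_mod = 4.04777 yrs.
DV01 ≈ 4.04777 × 1,298.3992 × 0.0001 = 0.525562.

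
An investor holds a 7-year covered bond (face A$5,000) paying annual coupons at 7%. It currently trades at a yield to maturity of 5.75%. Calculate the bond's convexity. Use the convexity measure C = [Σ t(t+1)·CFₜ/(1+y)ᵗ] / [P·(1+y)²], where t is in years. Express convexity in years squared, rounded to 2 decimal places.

38.88

With y = 0.0575:
  t   CF        PV=CF/(1+0.0575)^t    t·PV        t(t+1)·PV
  1       350.00       330.9693       330.9693         661.9385
  2       350.00       312.9733       625.9466       1,877.8398
  3       350.00       295.9558       887.8675       3,551.4701
  4       350.00       279.8637     1,119.4547       5,597.2736
  5       350.00       264.6465     1,323.2325       7,939.3952
  6       350.00       250.2567     1,501.5405      10,510.7832
  7     5,350.00     3,617.3552    25,321.4861     202,571.8884
  Σ                  5,352.0205    31,110.4972     232,710.5888
P = 5,352.0205.
Convexity = Σ t(t+1)·PV / [P·(1+y)²] = 232,710.5888 / (5,352.0205 × 1.118306) = 38.88102.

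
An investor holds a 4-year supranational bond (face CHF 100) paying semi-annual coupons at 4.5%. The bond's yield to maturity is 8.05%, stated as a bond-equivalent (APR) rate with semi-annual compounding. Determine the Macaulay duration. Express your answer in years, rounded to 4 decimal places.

3.6815 years

Periodic yield y = 0.04025. Discount each cash flow and weight by its period:
  t   CF        PV=CF/(1+0.04025)^t    t·PV
  1         2.25         2.1629         2.1629
  2         2.25         2.0793         4.1585
  3         2.25         1.9988         5.9964
  4         2.25         1.9215         7.6858
  5         2.25         1.8471         9.2356
  6         2.25         1.7756        10.6539
  7         2.25         1.7069        11.9486
  8       102.25        74.5695       596.5564
  Σ                     88.0617       648.3981
Price P = Σ PV = 88.0617.
Macaulay duration = Σ(t·PV) / P = 648.3981 / 88.0617 = 7.36300 half-year periods.
In years: 7.36300 / 2 = 3.68150 years.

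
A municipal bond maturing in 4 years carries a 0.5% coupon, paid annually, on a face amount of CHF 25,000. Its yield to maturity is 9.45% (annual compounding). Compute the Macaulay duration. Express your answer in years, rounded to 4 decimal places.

3.9637 years

Periodic yield y = 0.0945. Discount each cash flow and weight by its year:
  t   CF        PV=CF/(1+0.0945)^t    t·PV
  1       125.00       114.2074       114.2074
  2       125.00       104.3466       208.6933
  3       125.00        95.3373       286.0118
  4    25,125.00    17,508.2608    70,033.0431
  Σ                 17,822.1521    70,641.9556
Price P = Σ PV = 17,822.1521.
Macaulay duration = Σ(t·PV) / P = 70,641.9556 / 17,822.1521 = 3.96372 years.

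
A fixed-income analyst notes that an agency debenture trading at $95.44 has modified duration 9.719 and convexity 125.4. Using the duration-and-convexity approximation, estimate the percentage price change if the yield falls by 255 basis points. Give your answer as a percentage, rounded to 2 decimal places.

Duration effect: -D_mod·Δy = -9.719 × (-0.0255) = +0.2478345
Convexity effect: ½·C·(Δy)² = 0.5 × 125.4 × (-0.0255)² = +0.040770675
ΔP/P ≈ +0.2478345 + 0.040770675 = +0.288605175
= +28.8605175%.

+28.86%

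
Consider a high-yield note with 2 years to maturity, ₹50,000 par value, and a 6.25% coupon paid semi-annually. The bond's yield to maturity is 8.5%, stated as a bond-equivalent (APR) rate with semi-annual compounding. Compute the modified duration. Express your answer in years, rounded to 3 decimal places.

1.831 years

Periodic yield y = 0.0425. First find Macaulay duration:
  t   CF        PV=CF/(1+0.0425)^t    t·PV
  1     1,562.50     1,498.8010     1,498.8010
  2     1,562.50     1,437.6988     2,875.3975
  3     1,562.50     1,379.0875     4,137.2626
  4    51,562.50    43,654.5697   174,618.2786
  Σ                 47,970.1569   183,129.7397
P = 47,970.1569; Macaulay duration = 183,129.7397 / 47,970.1569 = 3.81758 half-year periods = 1.90879 years.
Modified duration = D_Mac / (1 + y) = 1.90879 / 1.0425 = 1.83097 years.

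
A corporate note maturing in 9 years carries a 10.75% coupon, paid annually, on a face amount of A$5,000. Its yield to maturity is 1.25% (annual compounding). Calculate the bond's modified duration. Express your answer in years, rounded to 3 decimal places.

Periodic yield y = 0.0125. First find Macaulay duration:
  t   CF        PV=CF/(1+0.0125)^t    t·PV
  1       537.50       530.8642       530.8642
  2       537.50       524.3103     1,048.6206
  3       537.50       517.8374     1,553.5121
  4       537.50       511.4443     2,045.7772
  5       537.50       505.1302     2,525.6509
  6       537.50       498.8940     2,993.3640
  7       537.50       492.7348     3,449.1437
  8       537.50       486.6517     3,893.2133
  9     5,537.50     4,951.7471    44,565.7235
  Σ                  9,019.6139    62,605.8694
P = 9,019.6139; Macaulay duration = 62,605.8694 / 9,019.6139 = 6.94108 years.
Modified duration = D_Mac / (1 + y) = 6.94108 / 1.0125 = 6.85539 years.

6.855 years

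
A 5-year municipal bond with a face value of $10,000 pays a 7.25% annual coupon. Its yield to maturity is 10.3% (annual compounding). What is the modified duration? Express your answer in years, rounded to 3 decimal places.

3.920 years

Periodic yield y = 0.103. First find Macaulay duration:
  t   CF        PV=CF/(1+0.103)^t    t·PV
  1       725.00       657.2983       657.2983
  2       725.00       595.9187     1,191.8373
  3       725.00       540.2708     1,620.8123
  4       725.00       489.8194     1,959.2775
  5    10,725.00     6,569.3097    32,846.5487
  Σ                  8,852.6168    38,275.7740
P = 8,852.6168; Macaulay duration = 38,275.7740 / 8,852.6168 = 4.32367 years.
Modified duration = D_Mac / (1 + y) = 4.32367 / 1.103 = 3.91992 years.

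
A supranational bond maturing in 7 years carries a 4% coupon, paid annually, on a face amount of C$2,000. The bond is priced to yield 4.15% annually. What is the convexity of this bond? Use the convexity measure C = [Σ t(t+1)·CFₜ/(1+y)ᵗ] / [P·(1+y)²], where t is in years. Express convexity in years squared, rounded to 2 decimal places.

44.20

With y = 0.0415:
  t   CF        PV=CF/(1+0.0415)^t    t·PV        t(t+1)·PV
  1        80.00        76.8123        76.8123         153.6246
  2        80.00        73.7516       147.5032         442.5096
  3        80.00        70.8129       212.4386         849.7544
  4        80.00        67.9912       271.9649       1,359.8246
  5        80.00        65.2820       326.4101       1,958.4607
  6        80.00        62.6808       376.0846       2,632.5925
  7     2,080.00     1,564.7624    10,953.3371      87,626.6971
  Σ                  1,982.0932    12,364.5509      95,023.4634
P = 1,982.0932.
Convexity = Σ t(t+1)·PV / [P·(1+y)²] = 95,023.4634 / (1,982.0932 × 1.084722) = 44.19654.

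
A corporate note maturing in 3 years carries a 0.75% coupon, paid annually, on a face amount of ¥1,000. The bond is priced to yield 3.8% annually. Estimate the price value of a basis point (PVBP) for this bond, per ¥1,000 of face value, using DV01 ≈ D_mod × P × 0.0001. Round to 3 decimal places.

Periodic yield y = 0.038.
  t   CF        PV=CF/(1+0.038)^t    t·PV
  1         7.50         7.2254         7.2254
  2         7.50         6.9609        13.9218
  3     1,007.50       900.8511     2,702.5532
  Σ                    915.0374     2,723.7005
P = 915.0374; D_Mac = 2.97660 yrs; D_mod = 2.86763 yrs.
DV01 ≈ 2.86763 × 915.0374 × 0.0001 = 0.262399.

¥0.262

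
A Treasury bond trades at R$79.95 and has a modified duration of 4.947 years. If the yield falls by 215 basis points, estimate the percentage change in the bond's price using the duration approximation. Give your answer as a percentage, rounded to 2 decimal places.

+10.64%

Duration approximation: ΔP/P ≈ -D_mod · Δy = -4.947 × (-0.0215) = +0.1063605.
As a percentage: +10.63605%.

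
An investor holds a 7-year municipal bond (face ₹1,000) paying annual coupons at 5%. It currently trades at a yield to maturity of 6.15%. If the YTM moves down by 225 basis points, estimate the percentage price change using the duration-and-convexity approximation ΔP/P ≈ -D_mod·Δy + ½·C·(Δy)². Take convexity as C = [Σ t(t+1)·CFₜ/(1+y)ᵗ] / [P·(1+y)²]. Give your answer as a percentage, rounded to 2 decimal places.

With y = 0.0615:
  t   CF        PV=CF/(1+0.0615)^t    t·PV        t(t+1)·PV
  1        50.00        47.1032        47.1032          94.2063
  2        50.00        44.3741        88.7483         266.2449
  3        50.00        41.8032       125.4097         501.6390
  4        50.00        39.3813       157.5252         787.6259
  5        50.00        37.0997       185.4983       1,112.9900
  6        50.00        34.9502       209.7014       1,467.9096
  7     1,050.00       691.4317     4,840.0222      38,720.1772
  Σ                    936.1435     5,654.0082      42,950.7929
P = 936.1435; D_Mac = 6.03968 yrs; D_mod = 5.68976 yrs; C = 40.71822.
Duration effect: -5.68976 × (-0.0225) = +0.128020
Convexity effect: 0.5 × 40.71822 × (-0.0225)² = +0.0103068
ΔP/P ≈ +0.128020 + 0.0103068 = +0.138326 = +13.8326%.

+13.83%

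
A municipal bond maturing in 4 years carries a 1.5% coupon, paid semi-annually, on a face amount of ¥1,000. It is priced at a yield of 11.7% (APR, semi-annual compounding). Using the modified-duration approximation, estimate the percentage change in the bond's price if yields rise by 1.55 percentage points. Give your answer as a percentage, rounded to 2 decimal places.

Periodic yield y = 0.0585. Modified duration first:
  t   CF        PV=CF/(1+0.0585)^t    t·PV
  1         7.50         7.0855         7.0855
  2         7.50         6.6939        13.3878
  3         7.50         6.3240        18.9719
  4         7.50         5.9744        23.8978
  5         7.50         5.6443        28.2213
  6         7.50         5.3323        31.9939
  7         7.50         5.0376        35.2633
  8     1,007.50       639.3198     5,114.5584
  Σ                    681.4118     5,273.3799
P = 681.4118; D_Mac = 7.73890 half-year periods = 3.86945 yrs; D_mod = 3.86945/(1+0.0585) = 3.65560 yrs.
ΔP/P ≈ -D_mod · Δy = -3.65560 × (+0.0155) = -0.056662 = -5.6662%.

-5.67%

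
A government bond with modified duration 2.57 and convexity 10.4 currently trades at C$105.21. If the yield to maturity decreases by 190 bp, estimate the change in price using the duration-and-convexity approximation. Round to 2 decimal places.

Duration effect: -D_mod·Δy = -2.57 × (-0.019) = +0.048830
Convexity effect: ½·C·(Δy)² = 0.5 × 10.4 × (-0.019)² = +0.0018772
ΔP/P ≈ +0.048830 + 0.0018772 = +0.0507072
ΔP ≈ 105.21 × (+0.0507072) = +5.334904512.

+C$5.33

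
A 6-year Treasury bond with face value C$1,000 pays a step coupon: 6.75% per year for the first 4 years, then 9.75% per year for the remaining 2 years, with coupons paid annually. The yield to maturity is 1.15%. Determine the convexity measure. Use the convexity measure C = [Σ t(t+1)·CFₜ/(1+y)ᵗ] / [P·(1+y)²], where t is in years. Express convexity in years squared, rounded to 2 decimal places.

With y = 0.0115:
  t   CF        PV=CF/(1+0.0115)^t    t·PV        t(t+1)·PV
  1        67.50        66.7326        66.7326         133.4652
  2        67.50        65.9739       131.9478         395.8433
  3        67.50        65.2238       195.6714         782.6856
  4        67.50        64.4823       257.9290       1,289.6451
  5        97.50        92.0821       460.4105       2,762.4628
  6     1,097.50     1,024.7294     6,148.3765      43,038.6358
  Σ                  1,379.2240     7,261.0678      48,402.7377
P = 1,379.2240.
Convexity = Σ t(t+1)·PV / [P·(1+y)²] = 48,402.7377 / (1,379.2240 × 1.023132) = 34.30073.

34.30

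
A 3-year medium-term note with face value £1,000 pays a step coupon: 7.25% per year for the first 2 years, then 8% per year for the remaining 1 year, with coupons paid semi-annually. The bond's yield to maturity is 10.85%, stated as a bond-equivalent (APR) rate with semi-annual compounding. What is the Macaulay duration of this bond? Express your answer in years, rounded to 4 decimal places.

Periodic yield y = 0.05425. Discount each cash flow and weight by its period:
  t   CF        PV=CF/(1+0.05425)^t    t·PV
  1        36.25        34.3846        34.3846
  2        36.25        32.6153        65.2305
  3        36.25        30.9369        92.8108
  4        36.25        29.3450       117.3799
  5        40.00        30.7144       153.5720
  6     1,040.00       757.4809     4,544.8853
  Σ                    915.4771     5,008.2631
Price P = Σ PV = 915.4771.
Macaulay duration = Σ(t·PV) / P = 5,008.2631 / 915.4771 = 5.47066 half-year periods.
In years: 5.47066 / 2 = 2.73533 years.

2.7353 years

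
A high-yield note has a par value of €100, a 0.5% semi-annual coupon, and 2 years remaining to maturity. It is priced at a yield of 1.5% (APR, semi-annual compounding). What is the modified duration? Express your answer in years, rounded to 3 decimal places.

Periodic yield y = 0.0075. First find Macaulay duration:
  t   CF        PV=CF/(1+0.0075)^t    t·PV
  1         0.25         0.2481         0.2481
  2         0.25         0.2463         0.4926
  3         0.25         0.2445         0.7334
  4       100.25        97.2981       389.1922
  Σ                     98.0369       390.6663
P = 98.0369; Macaulay duration = 390.6663 / 98.0369 = 3.98489 half-year periods = 1.99244 years.
Modified duration = D_Mac / (1 + y) = 1.99244 / 1.0075 = 1.97761 years.

1.978 years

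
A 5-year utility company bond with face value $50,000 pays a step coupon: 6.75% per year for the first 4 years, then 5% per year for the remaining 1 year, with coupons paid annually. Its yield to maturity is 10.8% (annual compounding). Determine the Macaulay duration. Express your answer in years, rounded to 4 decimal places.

Periodic yield y = 0.108. Discount each cash flow and weight by its year:
  t   CF        PV=CF/(1+0.108)^t    t·PV
  1     3,375.00     3,046.0289     3,046.0289
  2     3,375.00     2,749.1235     5,498.2471
  3     3,375.00     2,481.1584     7,443.4753
  4     3,375.00     2,239.3127     8,957.2506
  5    52,500.00    31,438.4048   157,192.0239
  Σ                 41,954.0283   182,137.0258
Price P = Σ PV = 41,954.0283.
Macaulay duration = Σ(t·PV) / P = 182,137.0258 / 41,954.0283 = 4.34135 years.

4.3413 years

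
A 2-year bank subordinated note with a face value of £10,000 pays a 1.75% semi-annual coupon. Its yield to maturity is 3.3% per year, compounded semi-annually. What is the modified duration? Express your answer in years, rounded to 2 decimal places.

Periodic yield y = 0.0165. First find Macaulay duration:
  t   CF        PV=CF/(1+0.0165)^t    t·PV
  1        87.50        86.0797        86.0797
  2        87.50        84.6824       169.3649
  3        87.50        83.3078       249.9235
  4    10,087.50     9,448.3074    37,793.2297
  Σ                  9,702.3774    38,298.5978
P = 9,702.3774; Macaulay duration = 38,298.5978 / 9,702.3774 = 3.94734 half-year periods = 1.97367 years.
Modified duration = D_Mac / (1 + y) = 1.97367 / 1.0165 = 1.94163 years.

1.94 years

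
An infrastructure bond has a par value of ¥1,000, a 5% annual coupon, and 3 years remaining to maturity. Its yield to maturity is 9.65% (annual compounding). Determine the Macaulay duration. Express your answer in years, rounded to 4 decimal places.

2.8497 years

Periodic yield y = 0.0965. Discount each cash flow and weight by its year:
  t   CF        PV=CF/(1+0.0965)^t    t·PV
  1        50.00        45.5996        45.5996
  2        50.00        41.5865        83.1731
  3     1,050.00       796.4589     2,389.3768
  Σ                    883.6451     2,518.1495
Price P = Σ PV = 883.6451.
Macaulay duration = Σ(t·PV) / P = 2,518.1495 / 883.6451 = 2.84973 years.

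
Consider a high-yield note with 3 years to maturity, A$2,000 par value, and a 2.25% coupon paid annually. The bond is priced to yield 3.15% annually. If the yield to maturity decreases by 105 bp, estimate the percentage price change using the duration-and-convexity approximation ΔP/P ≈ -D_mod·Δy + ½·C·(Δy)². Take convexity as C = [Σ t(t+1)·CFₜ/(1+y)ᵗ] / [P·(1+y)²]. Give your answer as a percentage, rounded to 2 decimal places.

With y = 0.0315:
  t   CF        PV=CF/(1+0.0315)^t    t·PV        t(t+1)·PV
  1        45.00        43.6258        43.6258          87.2516
  2        45.00        42.2935        84.5871         253.7612
  3     2,045.00     1,863.3121     5,589.9364      22,359.7458
  Σ                  1,949.2315     5,718.1493      22,700.7586
P = 1,949.2315; D_Mac = 2.93354 yrs; D_mod = 2.84396 yrs; C = 10.94557.
Duration effect: -2.84396 × (-0.0105) = +0.029862
Convexity effect: 0.5 × 10.94557 × (-0.0105)² = +0.0006034
ΔP/P ≈ +0.029862 + 0.0006034 = +0.030465 = +3.0465%.

+3.05%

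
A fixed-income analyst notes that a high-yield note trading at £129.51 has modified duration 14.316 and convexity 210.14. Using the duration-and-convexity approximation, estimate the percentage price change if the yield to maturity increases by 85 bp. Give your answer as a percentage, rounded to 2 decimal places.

Duration effect: -D_mod·Δy = -14.316 × (+0.0085) = -0.121686
Convexity effect: ½·C·(Δy)² = 0.5 × 210.14 × (0.0085)² = +0.0075913075
ΔP/P ≈ -0.121686 + 0.0075913075 = -0.1140946925
= -11.40946925%.

-11.41%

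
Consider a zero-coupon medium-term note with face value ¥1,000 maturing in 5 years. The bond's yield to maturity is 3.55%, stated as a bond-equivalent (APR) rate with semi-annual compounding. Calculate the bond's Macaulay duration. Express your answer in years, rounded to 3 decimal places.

A zero-coupon bond has a single cash flow at maturity, so its Macaulay duration equals its maturity: 5 years.
(Equivalently: 10 semi-annual periods ÷ 2 = 5 years.)

5.000 years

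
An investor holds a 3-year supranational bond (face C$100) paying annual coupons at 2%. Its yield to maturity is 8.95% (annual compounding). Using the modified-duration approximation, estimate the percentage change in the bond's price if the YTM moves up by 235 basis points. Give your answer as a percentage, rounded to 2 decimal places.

-6.33%

Periodic yield y = 0.0895. Modified duration first:
  t   CF        PV=CF/(1+0.0895)^t    t·PV
  1         2.00         1.8357         1.8357
  2         2.00         1.6849         3.3698
  3       102.00        78.8712       236.6136
  Σ                     82.3918       241.8191
P = 82.3918; D_Mac = 2.93499 yrs; D_mod = 2.93499/(1+0.0895) = 2.69389 yrs.
ΔP/P ≈ -D_mod · Δy = -2.69389 × (+0.0235) = -0.063306 = -6.3306%.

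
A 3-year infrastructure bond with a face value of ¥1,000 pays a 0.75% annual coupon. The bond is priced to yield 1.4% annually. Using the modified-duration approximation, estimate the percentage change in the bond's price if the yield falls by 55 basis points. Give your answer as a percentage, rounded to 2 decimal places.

Periodic yield y = 0.014. Modified duration first:
  t   CF        PV=CF/(1+0.014)^t    t·PV
  1         7.50         7.3964         7.3964
  2         7.50         7.2943        14.5887
  3     1,007.50       966.3427     2,899.0282
  Σ                    981.0335     2,921.0133
P = 981.0335; D_Mac = 2.97749 yrs; D_mod = 2.97749/(1+0.014) = 2.93638 yrs.
ΔP/P ≈ -D_mod · Δy = -2.93638 × (-0.0055) = +0.016150 = +1.6150%.

+1.62%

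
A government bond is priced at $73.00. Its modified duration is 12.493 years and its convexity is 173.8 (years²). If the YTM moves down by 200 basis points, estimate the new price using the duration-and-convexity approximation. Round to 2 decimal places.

$93.78

Duration effect: -D_mod·Δy = -12.493 × (-0.02) = +0.249860
Convexity effect: ½·C·(Δy)² = 0.5 × 173.8 × (-0.02)² = +0.0347600
ΔP/P ≈ +0.249860 + 0.0347600 = +0.284620
New price ≈ 73.00 × (1 + 0.284620) = 93.77726.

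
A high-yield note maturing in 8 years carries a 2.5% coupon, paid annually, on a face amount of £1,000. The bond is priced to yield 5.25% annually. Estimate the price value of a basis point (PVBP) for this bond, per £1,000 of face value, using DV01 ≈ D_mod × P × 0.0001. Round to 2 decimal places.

£0.57

Periodic yield y = 0.0525.
  t   CF        PV=CF/(1+0.0525)^t    t·PV
  1        25.00        23.7530        23.7530
  2        25.00        22.5681        45.1363
  3        25.00        21.4424        64.3272
  4        25.00        20.3728        81.4914
  5        25.00        19.3566        96.7831
  6        25.00        18.3911       110.3465
  7        25.00        17.4737       122.3160
  8     1,025.00       680.6863     5,445.4906
  Σ                    824.0441     5,989.6441
P = 824.0441; D_Mac = 7.26860 yrs; D_mod = 6.90603 yrs.
DV01 ≈ 6.90603 × 824.0441 × 0.0001 = 0.569087.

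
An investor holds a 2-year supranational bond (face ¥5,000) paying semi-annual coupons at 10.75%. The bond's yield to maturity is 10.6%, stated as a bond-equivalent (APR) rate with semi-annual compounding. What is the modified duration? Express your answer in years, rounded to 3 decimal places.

Periodic yield y = 0.053. First find Macaulay duration:
  t   CF        PV=CF/(1+0.053)^t    t·PV
  1       268.75       255.2232       255.2232
  2       268.75       242.3772       484.7544
  3       268.75       230.1778       690.5333
  4     5,268.75     4,285.4271    17,141.7082
  Σ                  5,013.2052    18,572.2190
P = 5,013.2052; Macaulay duration = 18,572.2190 / 5,013.2052 = 3.70466 half-year periods = 1.85233 years.
Modified duration = D_Mac / (1 + y) = 1.85233 / 1.053 = 1.75910 years.

1.759 years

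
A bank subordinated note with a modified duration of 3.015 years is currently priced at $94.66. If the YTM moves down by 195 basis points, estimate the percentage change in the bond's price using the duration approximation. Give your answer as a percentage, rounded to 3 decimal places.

Duration approximation: ΔP/P ≈ -D_mod · Δy = -3.015 × (-0.0195) = +0.0587925.
As a percentage: +5.87925%.

+5.879%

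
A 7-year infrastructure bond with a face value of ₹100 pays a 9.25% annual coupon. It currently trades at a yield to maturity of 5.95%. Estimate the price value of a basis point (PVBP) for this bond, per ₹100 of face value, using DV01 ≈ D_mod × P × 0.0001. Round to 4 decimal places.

₹0.0625

Periodic yield y = 0.0595.
  t   CF        PV=CF/(1+0.0595)^t    t·PV
  1         9.25         8.7305         8.7305
  2         9.25         8.2402        16.4805
  3         9.25         7.7775        23.3324
  4         9.25         7.3407        29.3628
  5         9.25         6.9285        34.6423
  6         9.25         6.5394        39.2362
  7       109.25        72.8978       510.2849
  Σ                    118.4546       662.0698
P = 118.4546; D_Mac = 5.58923 yrs; D_mod = 5.27534 yrs.
DV01 ≈ 5.27534 × 118.4546 × 0.0001 = 0.062489.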